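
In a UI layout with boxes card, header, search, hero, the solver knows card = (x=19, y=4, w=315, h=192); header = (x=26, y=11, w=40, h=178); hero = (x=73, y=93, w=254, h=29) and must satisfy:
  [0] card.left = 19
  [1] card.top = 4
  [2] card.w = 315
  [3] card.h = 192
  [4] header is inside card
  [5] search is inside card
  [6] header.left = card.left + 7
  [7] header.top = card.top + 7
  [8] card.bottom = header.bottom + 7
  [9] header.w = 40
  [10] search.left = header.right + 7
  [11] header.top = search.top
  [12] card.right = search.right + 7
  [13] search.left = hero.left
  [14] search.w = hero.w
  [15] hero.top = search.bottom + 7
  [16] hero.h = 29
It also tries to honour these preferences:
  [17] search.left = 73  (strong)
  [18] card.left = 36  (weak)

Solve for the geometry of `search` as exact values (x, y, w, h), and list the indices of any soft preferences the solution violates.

search = (x=73, y=11, w=254, h=75)
violated soft preferences: 18

1. search.x = 73  [search.left = header.right + 7]
2. search.y = 11  [header.top = search.top]
3. search.w = 254  [card.right = search.right + 7]
4. search.h = 75  [hero.top = search.bottom + 7]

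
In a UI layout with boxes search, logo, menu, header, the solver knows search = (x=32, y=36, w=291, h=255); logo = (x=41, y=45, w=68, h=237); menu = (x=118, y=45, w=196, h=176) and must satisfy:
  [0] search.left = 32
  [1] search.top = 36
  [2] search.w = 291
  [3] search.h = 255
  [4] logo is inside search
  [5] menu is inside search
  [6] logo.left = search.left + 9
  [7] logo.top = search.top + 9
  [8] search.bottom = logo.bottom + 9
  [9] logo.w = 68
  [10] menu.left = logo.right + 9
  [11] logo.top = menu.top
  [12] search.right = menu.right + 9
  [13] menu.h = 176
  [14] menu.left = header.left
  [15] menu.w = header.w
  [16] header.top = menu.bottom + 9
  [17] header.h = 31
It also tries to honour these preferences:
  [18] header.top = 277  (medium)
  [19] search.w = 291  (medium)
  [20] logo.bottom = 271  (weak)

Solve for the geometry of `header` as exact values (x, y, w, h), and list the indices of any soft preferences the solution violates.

1. header.x = 118  [menu.left = header.left]
2. header.w = 196  [menu.w = header.w]
3. header.y = 230  [header.top = menu.bottom + 9]
4. header.h = 31  [header.h = 31]

header = (x=118, y=230, w=196, h=31)
violated soft preferences: 18, 20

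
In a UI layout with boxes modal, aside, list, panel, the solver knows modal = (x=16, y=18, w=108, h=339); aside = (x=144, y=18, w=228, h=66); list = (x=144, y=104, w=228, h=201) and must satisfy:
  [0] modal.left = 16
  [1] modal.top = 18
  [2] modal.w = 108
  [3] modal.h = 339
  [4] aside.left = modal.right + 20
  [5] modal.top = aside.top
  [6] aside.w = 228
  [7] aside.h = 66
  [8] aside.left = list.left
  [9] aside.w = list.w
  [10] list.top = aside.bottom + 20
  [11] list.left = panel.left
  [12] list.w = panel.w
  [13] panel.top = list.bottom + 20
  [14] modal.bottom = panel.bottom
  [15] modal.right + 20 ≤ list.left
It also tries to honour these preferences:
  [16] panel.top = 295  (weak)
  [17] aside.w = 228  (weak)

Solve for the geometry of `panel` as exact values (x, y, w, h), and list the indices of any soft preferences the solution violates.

1. panel.x = 144  [list.left = panel.left]
2. panel.w = 228  [list.w = panel.w]
3. panel.y = 325  [panel.top = list.bottom + 20]
4. panel.h = 32  [modal.bottom = panel.bottom]

panel = (x=144, y=325, w=228, h=32)
violated soft preferences: 16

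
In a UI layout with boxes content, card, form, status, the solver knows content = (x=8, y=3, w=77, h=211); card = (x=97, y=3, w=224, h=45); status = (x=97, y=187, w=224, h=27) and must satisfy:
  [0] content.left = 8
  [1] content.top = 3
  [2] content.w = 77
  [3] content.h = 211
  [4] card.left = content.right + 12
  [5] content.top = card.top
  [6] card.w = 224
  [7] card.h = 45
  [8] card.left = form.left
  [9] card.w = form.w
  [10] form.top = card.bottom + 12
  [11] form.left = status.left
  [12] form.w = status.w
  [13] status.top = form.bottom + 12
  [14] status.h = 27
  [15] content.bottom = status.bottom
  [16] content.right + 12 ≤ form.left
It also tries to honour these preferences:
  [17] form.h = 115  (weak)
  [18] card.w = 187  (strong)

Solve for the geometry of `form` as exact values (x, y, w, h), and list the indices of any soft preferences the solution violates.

1. form.x = 97  [card.left = form.left]
2. form.w = 224  [card.w = form.w]
3. form.y = 60  [form.top = card.bottom + 12]
4. form.h = 115  [status.top = form.bottom + 12]

form = (x=97, y=60, w=224, h=115)
violated soft preferences: 18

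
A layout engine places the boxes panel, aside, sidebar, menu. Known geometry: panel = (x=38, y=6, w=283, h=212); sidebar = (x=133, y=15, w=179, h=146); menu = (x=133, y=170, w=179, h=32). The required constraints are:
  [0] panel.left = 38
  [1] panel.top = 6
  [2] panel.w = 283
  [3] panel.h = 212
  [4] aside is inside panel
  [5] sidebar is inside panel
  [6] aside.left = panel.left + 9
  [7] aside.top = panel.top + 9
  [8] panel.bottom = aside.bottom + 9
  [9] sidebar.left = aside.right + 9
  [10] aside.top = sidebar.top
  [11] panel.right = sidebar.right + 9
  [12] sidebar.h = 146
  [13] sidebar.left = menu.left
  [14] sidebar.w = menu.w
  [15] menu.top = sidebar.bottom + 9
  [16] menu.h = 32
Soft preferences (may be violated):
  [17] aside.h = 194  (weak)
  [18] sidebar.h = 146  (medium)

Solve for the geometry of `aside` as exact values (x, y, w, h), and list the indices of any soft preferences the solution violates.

1. aside.x = 47  [aside.left = panel.left + 9]
2. aside.y = 15  [aside.top = panel.top + 9]
3. aside.h = 194  [panel.bottom = aside.bottom + 9]
4. aside.w = 77  [sidebar.left = aside.right + 9]

aside = (x=47, y=15, w=77, h=194)
violated soft preferences: none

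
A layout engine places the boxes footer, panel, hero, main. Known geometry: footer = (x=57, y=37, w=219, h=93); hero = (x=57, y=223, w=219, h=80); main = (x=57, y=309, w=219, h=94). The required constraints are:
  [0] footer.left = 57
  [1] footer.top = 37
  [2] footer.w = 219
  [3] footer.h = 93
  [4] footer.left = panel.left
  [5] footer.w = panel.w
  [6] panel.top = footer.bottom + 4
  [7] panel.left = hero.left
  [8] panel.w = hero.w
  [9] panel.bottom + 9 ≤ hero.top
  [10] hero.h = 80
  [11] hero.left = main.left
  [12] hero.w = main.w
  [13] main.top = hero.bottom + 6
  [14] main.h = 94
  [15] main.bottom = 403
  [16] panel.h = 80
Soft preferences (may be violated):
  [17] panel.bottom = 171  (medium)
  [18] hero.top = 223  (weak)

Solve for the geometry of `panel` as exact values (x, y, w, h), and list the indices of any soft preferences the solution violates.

1. panel.x = 57  [footer.left = panel.left]
2. panel.w = 219  [footer.w = panel.w]
3. panel.y = 134  [panel.top = footer.bottom + 4]
4. panel.h = 80  [panel.h = 80]

panel = (x=57, y=134, w=219, h=80)
violated soft preferences: 17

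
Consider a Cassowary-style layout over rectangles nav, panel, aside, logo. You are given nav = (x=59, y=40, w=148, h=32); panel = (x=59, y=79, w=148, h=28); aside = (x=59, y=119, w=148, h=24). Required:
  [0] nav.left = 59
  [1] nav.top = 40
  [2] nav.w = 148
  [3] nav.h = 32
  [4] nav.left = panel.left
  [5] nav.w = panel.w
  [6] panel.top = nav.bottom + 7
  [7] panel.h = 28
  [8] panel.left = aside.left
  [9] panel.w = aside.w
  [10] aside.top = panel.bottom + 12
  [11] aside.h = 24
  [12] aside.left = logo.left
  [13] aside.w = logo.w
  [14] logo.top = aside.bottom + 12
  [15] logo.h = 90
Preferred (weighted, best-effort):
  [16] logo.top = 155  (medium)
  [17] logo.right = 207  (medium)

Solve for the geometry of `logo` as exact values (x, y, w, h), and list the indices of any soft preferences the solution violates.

1. logo.x = 59  [aside.left = logo.left]
2. logo.w = 148  [aside.w = logo.w]
3. logo.y = 155  [logo.top = aside.bottom + 12]
4. logo.h = 90  [logo.h = 90]

logo = (x=59, y=155, w=148, h=90)
violated soft preferences: none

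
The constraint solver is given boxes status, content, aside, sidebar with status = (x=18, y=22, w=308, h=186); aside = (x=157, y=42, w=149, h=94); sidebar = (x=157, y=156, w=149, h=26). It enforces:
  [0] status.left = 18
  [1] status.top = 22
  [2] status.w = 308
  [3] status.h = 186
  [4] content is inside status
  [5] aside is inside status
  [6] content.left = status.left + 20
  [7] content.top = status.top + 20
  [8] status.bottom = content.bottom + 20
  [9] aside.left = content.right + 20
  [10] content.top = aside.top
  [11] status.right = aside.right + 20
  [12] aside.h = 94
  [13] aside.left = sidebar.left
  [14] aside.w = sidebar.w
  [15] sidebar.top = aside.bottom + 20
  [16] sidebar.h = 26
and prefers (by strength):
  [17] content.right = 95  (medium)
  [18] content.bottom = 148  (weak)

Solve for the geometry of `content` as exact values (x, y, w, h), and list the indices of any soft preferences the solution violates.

content = (x=38, y=42, w=99, h=146)
violated soft preferences: 17, 18

1. content.x = 38  [content.left = status.left + 20]
2. content.y = 42  [content.top = status.top + 20]
3. content.h = 146  [status.bottom = content.bottom + 20]
4. content.w = 99  [aside.left = content.right + 20]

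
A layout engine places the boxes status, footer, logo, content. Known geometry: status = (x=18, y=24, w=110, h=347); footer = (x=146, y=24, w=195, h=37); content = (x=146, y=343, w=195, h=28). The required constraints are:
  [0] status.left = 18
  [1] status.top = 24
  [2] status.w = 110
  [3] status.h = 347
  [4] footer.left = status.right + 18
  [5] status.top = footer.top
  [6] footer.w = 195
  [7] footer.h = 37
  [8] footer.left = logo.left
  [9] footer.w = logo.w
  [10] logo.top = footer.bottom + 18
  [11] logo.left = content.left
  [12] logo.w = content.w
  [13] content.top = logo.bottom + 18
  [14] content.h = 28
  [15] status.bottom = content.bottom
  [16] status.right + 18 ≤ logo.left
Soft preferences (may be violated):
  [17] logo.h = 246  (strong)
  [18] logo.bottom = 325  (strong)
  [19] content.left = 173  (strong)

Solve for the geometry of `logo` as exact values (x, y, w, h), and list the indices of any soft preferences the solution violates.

1. logo.x = 146  [footer.left = logo.left]
2. logo.w = 195  [footer.w = logo.w]
3. logo.y = 79  [logo.top = footer.bottom + 18]
4. logo.h = 246  [content.top = logo.bottom + 18]

logo = (x=146, y=79, w=195, h=246)
violated soft preferences: 19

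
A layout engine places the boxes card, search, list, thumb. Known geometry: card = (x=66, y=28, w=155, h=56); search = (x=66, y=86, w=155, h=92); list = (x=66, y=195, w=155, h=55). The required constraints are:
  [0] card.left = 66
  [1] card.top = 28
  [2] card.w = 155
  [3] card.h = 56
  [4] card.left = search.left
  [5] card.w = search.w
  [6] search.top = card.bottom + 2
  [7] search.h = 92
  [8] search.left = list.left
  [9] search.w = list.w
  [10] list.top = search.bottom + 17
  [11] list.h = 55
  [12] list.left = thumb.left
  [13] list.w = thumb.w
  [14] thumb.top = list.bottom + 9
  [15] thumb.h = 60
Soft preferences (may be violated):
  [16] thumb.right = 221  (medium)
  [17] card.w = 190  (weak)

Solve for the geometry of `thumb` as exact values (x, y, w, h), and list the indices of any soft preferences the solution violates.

1. thumb.x = 66  [list.left = thumb.left]
2. thumb.w = 155  [list.w = thumb.w]
3. thumb.y = 259  [thumb.top = list.bottom + 9]
4. thumb.h = 60  [thumb.h = 60]

thumb = (x=66, y=259, w=155, h=60)
violated soft preferences: 17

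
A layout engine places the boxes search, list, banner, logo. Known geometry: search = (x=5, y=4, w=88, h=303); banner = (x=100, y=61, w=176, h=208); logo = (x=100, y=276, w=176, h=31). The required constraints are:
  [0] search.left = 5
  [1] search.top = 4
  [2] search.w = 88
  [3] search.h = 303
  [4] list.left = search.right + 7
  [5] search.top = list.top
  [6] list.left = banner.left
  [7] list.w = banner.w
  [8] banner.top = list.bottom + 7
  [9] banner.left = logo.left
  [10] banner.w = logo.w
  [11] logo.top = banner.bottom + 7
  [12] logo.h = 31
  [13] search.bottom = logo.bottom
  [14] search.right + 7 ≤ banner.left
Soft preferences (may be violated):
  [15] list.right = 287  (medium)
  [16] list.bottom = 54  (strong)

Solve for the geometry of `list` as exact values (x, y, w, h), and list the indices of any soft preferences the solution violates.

1. list.x = 100  [list.left = search.right + 7]
2. list.y = 4  [search.top = list.top]
3. list.w = 176  [list.w = banner.w]
4. list.h = 50  [banner.top = list.bottom + 7]

list = (x=100, y=4, w=176, h=50)
violated soft preferences: 15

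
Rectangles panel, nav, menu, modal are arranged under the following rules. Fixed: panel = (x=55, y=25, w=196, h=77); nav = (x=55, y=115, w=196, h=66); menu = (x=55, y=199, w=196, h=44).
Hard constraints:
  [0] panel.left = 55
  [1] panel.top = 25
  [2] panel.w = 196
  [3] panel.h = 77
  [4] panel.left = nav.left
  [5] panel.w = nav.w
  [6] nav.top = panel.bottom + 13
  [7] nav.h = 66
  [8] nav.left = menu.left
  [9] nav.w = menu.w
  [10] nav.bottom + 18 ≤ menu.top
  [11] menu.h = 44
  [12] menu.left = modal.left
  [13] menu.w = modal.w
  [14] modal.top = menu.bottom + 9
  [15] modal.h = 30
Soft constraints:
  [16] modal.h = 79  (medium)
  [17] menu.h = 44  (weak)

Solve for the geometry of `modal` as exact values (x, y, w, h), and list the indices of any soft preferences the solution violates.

1. modal.x = 55  [menu.left = modal.left]
2. modal.w = 196  [menu.w = modal.w]
3. modal.y = 252  [modal.top = menu.bottom + 9]
4. modal.h = 30  [modal.h = 30]

modal = (x=55, y=252, w=196, h=30)
violated soft preferences: 16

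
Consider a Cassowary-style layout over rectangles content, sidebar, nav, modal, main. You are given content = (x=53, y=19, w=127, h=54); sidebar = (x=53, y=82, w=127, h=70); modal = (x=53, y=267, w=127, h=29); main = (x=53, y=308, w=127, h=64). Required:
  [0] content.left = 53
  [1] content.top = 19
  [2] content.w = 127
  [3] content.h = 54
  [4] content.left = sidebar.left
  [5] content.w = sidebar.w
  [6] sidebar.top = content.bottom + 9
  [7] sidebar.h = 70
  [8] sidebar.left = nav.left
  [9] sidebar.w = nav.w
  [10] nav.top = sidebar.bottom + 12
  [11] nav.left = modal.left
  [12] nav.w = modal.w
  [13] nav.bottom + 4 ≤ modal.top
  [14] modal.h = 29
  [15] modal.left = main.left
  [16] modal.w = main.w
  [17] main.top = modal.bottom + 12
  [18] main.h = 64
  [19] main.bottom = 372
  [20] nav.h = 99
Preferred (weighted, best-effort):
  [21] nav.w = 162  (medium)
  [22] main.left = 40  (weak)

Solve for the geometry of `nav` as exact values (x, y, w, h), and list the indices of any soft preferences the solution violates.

1. nav.x = 53  [sidebar.left = nav.left]
2. nav.w = 127  [sidebar.w = nav.w]
3. nav.y = 164  [nav.top = sidebar.bottom + 12]
4. nav.h = 99  [nav.h = 99]

nav = (x=53, y=164, w=127, h=99)
violated soft preferences: 21, 22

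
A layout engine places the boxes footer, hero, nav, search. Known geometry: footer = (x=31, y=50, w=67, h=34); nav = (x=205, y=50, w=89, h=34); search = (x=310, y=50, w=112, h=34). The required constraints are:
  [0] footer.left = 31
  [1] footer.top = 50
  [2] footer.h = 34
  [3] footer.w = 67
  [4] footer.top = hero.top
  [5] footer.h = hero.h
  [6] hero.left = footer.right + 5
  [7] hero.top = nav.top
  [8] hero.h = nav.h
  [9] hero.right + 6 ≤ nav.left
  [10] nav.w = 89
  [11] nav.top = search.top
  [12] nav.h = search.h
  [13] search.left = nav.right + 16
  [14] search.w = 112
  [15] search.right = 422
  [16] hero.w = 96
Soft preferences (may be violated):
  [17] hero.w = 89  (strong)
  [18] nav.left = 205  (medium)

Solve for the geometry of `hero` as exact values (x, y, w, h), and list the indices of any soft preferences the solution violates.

hero = (x=103, y=50, w=96, h=34)
violated soft preferences: 17

1. hero.y = 50  [footer.top = hero.top]
2. hero.h = 34  [footer.h = hero.h]
3. hero.x = 103  [hero.left = footer.right + 5]
4. hero.w = 96  [hero.w = 96]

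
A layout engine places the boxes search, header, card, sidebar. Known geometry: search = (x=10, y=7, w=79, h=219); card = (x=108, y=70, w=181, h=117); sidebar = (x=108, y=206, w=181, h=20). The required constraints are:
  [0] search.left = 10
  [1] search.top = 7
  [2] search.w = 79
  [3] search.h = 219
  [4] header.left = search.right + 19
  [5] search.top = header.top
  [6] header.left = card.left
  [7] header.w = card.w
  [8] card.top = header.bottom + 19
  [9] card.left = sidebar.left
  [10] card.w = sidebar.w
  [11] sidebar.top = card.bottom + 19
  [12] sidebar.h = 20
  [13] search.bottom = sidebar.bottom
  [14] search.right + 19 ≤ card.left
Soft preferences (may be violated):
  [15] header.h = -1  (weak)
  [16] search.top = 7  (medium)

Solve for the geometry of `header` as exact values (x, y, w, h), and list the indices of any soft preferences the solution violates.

1. header.x = 108  [header.left = search.right + 19]
2. header.y = 7  [search.top = header.top]
3. header.w = 181  [header.w = card.w]
4. header.h = 44  [card.top = header.bottom + 19]

header = (x=108, y=7, w=181, h=44)
violated soft preferences: 15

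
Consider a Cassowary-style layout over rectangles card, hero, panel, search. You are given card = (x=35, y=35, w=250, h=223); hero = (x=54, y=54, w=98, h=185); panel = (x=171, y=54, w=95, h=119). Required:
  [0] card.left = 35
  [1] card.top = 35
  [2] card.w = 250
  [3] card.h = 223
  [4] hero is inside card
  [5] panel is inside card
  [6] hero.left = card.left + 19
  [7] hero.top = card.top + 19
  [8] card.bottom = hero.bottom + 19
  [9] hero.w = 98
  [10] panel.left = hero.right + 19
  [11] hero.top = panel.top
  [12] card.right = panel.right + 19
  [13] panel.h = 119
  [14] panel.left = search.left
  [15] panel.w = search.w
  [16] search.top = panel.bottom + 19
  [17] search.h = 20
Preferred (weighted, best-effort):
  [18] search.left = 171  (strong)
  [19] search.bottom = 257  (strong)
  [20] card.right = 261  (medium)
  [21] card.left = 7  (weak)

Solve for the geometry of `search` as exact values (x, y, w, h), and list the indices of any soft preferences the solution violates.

1. search.x = 171  [panel.left = search.left]
2. search.w = 95  [panel.w = search.w]
3. search.y = 192  [search.top = panel.bottom + 19]
4. search.h = 20  [search.h = 20]

search = (x=171, y=192, w=95, h=20)
violated soft preferences: 19, 20, 21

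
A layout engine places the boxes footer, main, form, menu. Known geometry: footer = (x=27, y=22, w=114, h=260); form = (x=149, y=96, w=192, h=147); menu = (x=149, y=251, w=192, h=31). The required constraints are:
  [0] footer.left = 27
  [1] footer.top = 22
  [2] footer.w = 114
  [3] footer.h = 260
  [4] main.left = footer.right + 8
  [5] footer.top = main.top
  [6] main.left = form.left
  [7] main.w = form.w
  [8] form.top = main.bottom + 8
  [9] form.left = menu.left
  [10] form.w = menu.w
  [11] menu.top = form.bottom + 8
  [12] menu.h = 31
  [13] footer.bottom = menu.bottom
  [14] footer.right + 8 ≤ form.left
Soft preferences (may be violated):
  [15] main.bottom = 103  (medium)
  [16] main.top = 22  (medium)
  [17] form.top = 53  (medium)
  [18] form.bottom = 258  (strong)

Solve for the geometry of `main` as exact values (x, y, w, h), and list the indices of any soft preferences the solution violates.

main = (x=149, y=22, w=192, h=66)
violated soft preferences: 15, 17, 18

1. main.x = 149  [main.left = footer.right + 8]
2. main.y = 22  [footer.top = main.top]
3. main.w = 192  [main.w = form.w]
4. main.h = 66  [form.top = main.bottom + 8]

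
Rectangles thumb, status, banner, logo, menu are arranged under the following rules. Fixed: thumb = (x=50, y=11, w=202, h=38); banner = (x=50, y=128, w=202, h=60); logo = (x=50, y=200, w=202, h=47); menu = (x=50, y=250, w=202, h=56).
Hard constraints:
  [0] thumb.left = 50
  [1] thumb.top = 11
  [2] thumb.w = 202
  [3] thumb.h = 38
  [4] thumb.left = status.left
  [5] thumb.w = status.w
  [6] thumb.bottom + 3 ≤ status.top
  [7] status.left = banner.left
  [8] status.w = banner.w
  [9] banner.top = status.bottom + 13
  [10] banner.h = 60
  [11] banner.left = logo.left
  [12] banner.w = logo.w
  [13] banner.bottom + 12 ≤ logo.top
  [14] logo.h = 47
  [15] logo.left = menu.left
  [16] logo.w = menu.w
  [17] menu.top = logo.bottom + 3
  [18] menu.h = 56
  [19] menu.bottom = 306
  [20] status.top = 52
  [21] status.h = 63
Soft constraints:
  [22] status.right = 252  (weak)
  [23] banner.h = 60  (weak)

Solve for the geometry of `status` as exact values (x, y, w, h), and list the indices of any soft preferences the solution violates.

1. status.x = 50  [thumb.left = status.left]
2. status.w = 202  [thumb.w = status.w]
3. status.y = 52  [status.top = 52]
4. status.h = 63  [status.h = 63]

status = (x=50, y=52, w=202, h=63)
violated soft preferences: none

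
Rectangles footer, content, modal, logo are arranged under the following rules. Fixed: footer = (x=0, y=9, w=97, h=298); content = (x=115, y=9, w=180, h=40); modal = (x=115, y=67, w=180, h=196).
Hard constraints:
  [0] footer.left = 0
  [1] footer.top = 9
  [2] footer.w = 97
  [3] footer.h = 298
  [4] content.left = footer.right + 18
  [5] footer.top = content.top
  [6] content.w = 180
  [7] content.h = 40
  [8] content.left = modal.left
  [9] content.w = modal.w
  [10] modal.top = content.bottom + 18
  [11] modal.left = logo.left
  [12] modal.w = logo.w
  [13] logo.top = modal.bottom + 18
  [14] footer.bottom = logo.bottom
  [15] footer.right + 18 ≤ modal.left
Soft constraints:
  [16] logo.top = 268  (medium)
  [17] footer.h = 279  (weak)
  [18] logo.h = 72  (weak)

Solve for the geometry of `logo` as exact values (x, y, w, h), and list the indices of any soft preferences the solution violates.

logo = (x=115, y=281, w=180, h=26)
violated soft preferences: 16, 17, 18

1. logo.x = 115  [modal.left = logo.left]
2. logo.w = 180  [modal.w = logo.w]
3. logo.y = 281  [logo.top = modal.bottom + 18]
4. logo.h = 26  [footer.bottom = logo.bottom]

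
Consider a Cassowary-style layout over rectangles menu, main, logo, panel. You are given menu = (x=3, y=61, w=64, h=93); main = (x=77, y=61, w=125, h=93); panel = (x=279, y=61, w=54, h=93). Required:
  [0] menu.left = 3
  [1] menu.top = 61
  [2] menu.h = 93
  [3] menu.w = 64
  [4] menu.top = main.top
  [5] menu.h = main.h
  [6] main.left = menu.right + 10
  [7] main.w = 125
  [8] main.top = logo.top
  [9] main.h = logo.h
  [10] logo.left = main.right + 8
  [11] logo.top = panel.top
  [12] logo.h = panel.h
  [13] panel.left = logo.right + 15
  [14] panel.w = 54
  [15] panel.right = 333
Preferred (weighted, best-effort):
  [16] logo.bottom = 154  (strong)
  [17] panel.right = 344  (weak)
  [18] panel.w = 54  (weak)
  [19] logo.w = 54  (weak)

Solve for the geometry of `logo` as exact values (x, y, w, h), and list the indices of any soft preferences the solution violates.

logo = (x=210, y=61, w=54, h=93)
violated soft preferences: 17

1. logo.y = 61  [main.top = logo.top]
2. logo.h = 93  [main.h = logo.h]
3. logo.x = 210  [logo.left = main.right + 8]
4. logo.w = 54  [panel.left = logo.right + 15]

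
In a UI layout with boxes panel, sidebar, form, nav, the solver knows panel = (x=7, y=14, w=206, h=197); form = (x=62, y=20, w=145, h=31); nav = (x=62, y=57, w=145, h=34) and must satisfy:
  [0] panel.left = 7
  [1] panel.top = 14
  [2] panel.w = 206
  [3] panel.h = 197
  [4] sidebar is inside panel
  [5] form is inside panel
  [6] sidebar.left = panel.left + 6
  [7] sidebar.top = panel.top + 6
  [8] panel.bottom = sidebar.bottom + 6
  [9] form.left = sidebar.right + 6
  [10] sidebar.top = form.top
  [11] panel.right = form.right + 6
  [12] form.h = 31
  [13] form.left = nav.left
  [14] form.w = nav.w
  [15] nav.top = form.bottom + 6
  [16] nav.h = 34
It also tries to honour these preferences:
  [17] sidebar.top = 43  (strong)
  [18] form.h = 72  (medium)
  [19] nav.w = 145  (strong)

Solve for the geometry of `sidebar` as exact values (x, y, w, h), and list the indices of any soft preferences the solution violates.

sidebar = (x=13, y=20, w=43, h=185)
violated soft preferences: 17, 18

1. sidebar.x = 13  [sidebar.left = panel.left + 6]
2. sidebar.y = 20  [sidebar.top = panel.top + 6]
3. sidebar.h = 185  [panel.bottom = sidebar.bottom + 6]
4. sidebar.w = 43  [form.left = sidebar.right + 6]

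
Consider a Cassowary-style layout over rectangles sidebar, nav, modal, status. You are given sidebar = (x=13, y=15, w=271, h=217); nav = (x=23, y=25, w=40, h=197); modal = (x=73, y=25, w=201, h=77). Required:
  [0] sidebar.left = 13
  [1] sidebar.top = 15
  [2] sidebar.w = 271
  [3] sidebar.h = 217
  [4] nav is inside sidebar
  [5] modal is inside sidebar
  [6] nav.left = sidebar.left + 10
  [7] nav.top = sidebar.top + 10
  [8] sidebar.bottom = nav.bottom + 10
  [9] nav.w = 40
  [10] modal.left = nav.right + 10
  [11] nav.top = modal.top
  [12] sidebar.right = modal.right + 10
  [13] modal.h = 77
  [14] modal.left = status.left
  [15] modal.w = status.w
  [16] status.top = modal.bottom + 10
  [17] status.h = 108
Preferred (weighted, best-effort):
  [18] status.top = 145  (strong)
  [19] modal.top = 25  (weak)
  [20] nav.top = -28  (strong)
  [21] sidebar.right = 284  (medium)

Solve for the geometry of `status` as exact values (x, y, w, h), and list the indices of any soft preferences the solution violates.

status = (x=73, y=112, w=201, h=108)
violated soft preferences: 18, 20

1. status.x = 73  [modal.left = status.left]
2. status.w = 201  [modal.w = status.w]
3. status.y = 112  [status.top = modal.bottom + 10]
4. status.h = 108  [status.h = 108]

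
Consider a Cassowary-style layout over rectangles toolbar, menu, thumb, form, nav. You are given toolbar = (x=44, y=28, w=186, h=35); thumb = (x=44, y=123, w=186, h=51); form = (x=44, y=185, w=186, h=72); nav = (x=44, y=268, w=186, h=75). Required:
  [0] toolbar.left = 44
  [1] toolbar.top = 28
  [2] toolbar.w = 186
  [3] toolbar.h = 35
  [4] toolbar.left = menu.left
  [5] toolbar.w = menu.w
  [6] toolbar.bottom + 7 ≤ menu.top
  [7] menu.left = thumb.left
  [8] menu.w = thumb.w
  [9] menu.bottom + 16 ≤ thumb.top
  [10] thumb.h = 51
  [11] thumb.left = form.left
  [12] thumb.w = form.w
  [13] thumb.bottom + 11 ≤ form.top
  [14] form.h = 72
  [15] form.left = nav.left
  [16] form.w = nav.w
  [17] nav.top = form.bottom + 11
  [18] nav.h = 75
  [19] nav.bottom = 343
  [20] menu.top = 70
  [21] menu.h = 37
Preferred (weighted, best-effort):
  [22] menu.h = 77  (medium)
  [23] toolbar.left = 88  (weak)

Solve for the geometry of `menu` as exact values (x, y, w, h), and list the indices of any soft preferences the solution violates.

1. menu.x = 44  [toolbar.left = menu.left]
2. menu.w = 186  [toolbar.w = menu.w]
3. menu.y = 70  [menu.top = 70]
4. menu.h = 37  [menu.h = 37]

menu = (x=44, y=70, w=186, h=37)
violated soft preferences: 22, 23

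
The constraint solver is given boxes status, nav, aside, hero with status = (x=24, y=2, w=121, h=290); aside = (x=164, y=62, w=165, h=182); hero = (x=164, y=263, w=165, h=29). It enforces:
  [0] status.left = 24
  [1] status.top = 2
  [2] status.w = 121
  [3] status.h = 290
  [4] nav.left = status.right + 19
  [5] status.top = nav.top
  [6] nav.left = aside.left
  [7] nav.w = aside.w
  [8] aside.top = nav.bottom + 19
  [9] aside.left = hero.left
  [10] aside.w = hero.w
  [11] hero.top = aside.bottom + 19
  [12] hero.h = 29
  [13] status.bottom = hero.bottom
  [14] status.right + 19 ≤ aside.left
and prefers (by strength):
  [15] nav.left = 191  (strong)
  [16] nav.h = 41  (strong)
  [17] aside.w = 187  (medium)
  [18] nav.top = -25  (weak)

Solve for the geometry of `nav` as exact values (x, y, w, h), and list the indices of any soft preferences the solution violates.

nav = (x=164, y=2, w=165, h=41)
violated soft preferences: 15, 17, 18

1. nav.x = 164  [nav.left = status.right + 19]
2. nav.y = 2  [status.top = nav.top]
3. nav.w = 165  [nav.w = aside.w]
4. nav.h = 41  [aside.top = nav.bottom + 19]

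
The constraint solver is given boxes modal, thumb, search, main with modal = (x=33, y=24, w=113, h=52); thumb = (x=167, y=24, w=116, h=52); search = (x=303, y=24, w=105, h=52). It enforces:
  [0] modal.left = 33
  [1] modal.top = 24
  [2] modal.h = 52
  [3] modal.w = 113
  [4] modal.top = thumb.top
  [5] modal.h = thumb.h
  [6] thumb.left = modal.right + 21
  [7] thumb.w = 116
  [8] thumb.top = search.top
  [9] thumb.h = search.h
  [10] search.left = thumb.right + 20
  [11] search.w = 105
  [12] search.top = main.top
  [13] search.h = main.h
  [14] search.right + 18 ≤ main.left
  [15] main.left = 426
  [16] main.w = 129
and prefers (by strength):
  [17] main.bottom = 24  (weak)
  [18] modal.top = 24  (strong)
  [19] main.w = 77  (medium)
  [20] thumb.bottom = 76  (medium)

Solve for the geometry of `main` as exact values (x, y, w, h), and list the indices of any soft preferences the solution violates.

main = (x=426, y=24, w=129, h=52)
violated soft preferences: 17, 19

1. main.y = 24  [search.top = main.top]
2. main.h = 52  [search.h = main.h]
3. main.x = 426  [main.left = 426]
4. main.w = 129  [main.w = 129]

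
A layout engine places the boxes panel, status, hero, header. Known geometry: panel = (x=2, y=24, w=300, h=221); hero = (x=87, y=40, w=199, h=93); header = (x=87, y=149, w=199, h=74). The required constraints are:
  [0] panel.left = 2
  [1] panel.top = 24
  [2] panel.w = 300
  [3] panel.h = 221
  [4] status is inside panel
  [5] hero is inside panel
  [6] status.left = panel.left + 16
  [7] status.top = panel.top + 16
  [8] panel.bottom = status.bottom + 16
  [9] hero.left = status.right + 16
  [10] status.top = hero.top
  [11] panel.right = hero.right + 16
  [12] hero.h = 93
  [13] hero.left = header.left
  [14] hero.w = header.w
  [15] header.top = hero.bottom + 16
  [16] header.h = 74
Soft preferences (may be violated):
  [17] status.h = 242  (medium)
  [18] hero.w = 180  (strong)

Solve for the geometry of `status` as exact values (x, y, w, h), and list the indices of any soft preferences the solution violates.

status = (x=18, y=40, w=53, h=189)
violated soft preferences: 17, 18

1. status.x = 18  [status.left = panel.left + 16]
2. status.y = 40  [status.top = panel.top + 16]
3. status.h = 189  [panel.bottom = status.bottom + 16]
4. status.w = 53  [hero.left = status.right + 16]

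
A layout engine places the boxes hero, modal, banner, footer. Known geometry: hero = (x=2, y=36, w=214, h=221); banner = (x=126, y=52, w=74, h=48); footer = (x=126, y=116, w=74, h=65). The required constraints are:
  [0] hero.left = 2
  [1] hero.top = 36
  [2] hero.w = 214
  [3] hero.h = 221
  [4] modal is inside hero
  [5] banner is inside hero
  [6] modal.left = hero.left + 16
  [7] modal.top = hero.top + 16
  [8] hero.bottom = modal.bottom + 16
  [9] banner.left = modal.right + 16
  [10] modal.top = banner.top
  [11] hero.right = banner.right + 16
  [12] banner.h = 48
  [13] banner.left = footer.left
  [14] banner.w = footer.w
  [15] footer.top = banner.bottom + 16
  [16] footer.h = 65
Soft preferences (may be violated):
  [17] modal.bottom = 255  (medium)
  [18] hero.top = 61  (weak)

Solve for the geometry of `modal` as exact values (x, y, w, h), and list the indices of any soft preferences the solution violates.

modal = (x=18, y=52, w=92, h=189)
violated soft preferences: 17, 18

1. modal.x = 18  [modal.left = hero.left + 16]
2. modal.y = 52  [modal.top = hero.top + 16]
3. modal.h = 189  [hero.bottom = modal.bottom + 16]
4. modal.w = 92  [banner.left = modal.right + 16]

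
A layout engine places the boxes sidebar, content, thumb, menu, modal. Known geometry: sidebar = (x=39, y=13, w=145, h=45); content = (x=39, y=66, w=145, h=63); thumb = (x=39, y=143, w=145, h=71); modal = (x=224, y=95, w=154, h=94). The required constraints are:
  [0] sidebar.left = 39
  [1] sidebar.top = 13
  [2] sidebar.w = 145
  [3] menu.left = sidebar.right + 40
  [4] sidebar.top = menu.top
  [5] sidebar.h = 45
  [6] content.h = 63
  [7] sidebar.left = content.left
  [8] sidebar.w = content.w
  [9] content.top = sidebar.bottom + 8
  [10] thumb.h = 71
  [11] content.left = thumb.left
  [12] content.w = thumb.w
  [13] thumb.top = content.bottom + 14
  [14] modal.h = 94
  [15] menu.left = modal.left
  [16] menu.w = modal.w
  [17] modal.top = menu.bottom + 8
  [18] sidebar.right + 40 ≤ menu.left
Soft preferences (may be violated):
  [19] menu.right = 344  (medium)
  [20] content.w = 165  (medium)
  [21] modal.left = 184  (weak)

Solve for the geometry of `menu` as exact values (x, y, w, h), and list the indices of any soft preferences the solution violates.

menu = (x=224, y=13, w=154, h=74)
violated soft preferences: 19, 20, 21

1. menu.x = 224  [menu.left = sidebar.right + 40]
2. menu.y = 13  [sidebar.top = menu.top]
3. menu.w = 154  [menu.w = modal.w]
4. menu.h = 74  [modal.top = menu.bottom + 8]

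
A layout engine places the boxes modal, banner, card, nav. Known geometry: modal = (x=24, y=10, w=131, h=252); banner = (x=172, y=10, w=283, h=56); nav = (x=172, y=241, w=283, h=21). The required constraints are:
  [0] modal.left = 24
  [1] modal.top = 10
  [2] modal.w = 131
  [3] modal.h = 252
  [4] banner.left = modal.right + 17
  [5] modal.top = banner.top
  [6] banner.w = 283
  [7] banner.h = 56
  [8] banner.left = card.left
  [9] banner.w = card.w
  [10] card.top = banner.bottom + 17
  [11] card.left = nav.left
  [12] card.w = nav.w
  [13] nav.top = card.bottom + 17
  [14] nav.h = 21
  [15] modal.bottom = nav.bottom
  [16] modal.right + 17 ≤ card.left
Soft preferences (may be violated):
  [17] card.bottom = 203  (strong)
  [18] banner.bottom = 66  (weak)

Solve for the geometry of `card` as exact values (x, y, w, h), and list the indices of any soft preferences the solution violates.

1. card.x = 172  [banner.left = card.left]
2. card.w = 283  [banner.w = card.w]
3. card.y = 83  [card.top = banner.bottom + 17]
4. card.h = 141  [nav.top = card.bottom + 17]

card = (x=172, y=83, w=283, h=141)
violated soft preferences: 17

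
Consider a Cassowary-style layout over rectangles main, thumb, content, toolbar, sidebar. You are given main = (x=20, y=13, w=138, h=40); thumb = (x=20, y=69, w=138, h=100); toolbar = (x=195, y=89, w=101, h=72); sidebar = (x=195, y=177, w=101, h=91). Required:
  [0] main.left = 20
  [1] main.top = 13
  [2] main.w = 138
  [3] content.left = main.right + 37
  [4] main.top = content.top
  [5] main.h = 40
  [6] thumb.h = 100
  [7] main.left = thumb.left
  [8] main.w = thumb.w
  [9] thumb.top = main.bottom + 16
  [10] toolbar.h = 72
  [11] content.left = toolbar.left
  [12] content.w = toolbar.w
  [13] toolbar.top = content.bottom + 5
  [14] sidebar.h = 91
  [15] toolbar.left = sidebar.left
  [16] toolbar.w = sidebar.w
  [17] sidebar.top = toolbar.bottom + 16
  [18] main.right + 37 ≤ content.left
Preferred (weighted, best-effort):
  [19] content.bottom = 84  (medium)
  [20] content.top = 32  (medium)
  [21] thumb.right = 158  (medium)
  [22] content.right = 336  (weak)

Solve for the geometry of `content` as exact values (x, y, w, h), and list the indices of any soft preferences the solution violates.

1. content.x = 195  [content.left = main.right + 37]
2. content.y = 13  [main.top = content.top]
3. content.w = 101  [content.w = toolbar.w]
4. content.h = 71  [toolbar.top = content.bottom + 5]

content = (x=195, y=13, w=101, h=71)
violated soft preferences: 20, 22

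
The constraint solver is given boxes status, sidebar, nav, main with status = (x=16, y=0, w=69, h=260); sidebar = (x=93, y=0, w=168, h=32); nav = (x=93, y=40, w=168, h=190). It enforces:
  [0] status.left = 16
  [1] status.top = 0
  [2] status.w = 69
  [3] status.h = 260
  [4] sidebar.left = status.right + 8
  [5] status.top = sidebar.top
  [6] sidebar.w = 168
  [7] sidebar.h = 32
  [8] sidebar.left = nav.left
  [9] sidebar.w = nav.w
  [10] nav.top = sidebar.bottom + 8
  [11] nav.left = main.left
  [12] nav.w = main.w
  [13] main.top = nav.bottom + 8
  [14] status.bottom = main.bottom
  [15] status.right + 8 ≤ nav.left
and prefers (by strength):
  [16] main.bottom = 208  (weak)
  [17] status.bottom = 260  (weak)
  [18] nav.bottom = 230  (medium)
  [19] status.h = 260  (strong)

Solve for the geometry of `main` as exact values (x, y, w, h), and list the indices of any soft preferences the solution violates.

1. main.x = 93  [nav.left = main.left]
2. main.w = 168  [nav.w = main.w]
3. main.y = 238  [main.top = nav.bottom + 8]
4. main.h = 22  [status.bottom = main.bottom]

main = (x=93, y=238, w=168, h=22)
violated soft preferences: 16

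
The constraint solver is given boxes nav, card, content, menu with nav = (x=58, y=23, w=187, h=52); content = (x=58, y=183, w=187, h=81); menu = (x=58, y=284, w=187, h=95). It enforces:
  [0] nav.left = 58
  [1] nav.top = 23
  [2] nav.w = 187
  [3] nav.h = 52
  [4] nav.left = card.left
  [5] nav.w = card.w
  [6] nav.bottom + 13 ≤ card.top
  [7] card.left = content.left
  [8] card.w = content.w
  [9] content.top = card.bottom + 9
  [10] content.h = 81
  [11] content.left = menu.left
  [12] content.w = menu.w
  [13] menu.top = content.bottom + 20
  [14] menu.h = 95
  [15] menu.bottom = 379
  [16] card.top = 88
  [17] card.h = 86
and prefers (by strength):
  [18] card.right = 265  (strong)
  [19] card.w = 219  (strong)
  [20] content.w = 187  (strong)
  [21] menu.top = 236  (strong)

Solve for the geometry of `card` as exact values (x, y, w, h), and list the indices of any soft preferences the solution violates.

card = (x=58, y=88, w=187, h=86)
violated soft preferences: 18, 19, 21

1. card.x = 58  [nav.left = card.left]
2. card.w = 187  [nav.w = card.w]
3. card.y = 88  [card.top = 88]
4. card.h = 86  [card.h = 86]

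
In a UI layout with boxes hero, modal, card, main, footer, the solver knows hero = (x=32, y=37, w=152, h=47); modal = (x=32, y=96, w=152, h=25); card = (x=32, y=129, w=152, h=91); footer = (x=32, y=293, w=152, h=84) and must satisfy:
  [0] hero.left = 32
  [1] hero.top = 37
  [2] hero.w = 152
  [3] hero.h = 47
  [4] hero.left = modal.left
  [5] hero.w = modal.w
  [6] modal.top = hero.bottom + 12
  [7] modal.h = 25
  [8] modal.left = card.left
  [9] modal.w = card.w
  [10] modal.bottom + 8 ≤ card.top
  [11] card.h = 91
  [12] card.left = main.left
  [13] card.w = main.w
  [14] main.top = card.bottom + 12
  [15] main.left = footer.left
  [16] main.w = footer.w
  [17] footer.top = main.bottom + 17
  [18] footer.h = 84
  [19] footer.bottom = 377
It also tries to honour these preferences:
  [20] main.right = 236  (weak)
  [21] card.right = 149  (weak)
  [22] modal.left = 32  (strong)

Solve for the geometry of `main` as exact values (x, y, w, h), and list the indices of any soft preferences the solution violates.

main = (x=32, y=232, w=152, h=44)
violated soft preferences: 20, 21

1. main.x = 32  [card.left = main.left]
2. main.w = 152  [card.w = main.w]
3. main.y = 232  [main.top = card.bottom + 12]
4. main.h = 44  [footer.top = main.bottom + 17]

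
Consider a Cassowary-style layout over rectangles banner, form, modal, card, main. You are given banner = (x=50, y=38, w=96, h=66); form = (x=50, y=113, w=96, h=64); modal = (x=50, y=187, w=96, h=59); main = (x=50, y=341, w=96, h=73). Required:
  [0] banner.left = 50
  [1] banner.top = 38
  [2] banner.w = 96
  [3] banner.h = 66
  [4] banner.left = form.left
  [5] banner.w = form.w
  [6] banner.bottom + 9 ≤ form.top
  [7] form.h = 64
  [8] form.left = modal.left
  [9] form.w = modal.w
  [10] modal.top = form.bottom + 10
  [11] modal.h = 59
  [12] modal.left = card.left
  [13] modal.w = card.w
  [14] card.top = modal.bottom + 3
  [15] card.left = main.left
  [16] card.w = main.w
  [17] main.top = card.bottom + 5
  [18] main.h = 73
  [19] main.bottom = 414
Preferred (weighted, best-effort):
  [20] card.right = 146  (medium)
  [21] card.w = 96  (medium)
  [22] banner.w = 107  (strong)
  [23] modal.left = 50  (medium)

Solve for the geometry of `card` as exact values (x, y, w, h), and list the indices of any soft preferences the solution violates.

card = (x=50, y=249, w=96, h=87)
violated soft preferences: 22

1. card.x = 50  [modal.left = card.left]
2. card.w = 96  [modal.w = card.w]
3. card.y = 249  [card.top = modal.bottom + 3]
4. card.h = 87  [main.top = card.bottom + 5]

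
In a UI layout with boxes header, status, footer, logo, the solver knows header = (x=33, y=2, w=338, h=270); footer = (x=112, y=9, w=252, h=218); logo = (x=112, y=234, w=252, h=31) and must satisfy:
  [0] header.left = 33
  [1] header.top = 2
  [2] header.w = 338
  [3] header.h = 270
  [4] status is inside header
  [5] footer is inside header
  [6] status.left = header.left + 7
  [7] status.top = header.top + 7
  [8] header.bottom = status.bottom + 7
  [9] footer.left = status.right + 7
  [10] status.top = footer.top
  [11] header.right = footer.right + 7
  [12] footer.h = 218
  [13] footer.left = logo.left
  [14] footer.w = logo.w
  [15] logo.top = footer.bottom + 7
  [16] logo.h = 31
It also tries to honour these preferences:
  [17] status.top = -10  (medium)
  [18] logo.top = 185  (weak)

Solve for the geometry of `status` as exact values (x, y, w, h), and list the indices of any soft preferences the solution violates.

status = (x=40, y=9, w=65, h=256)
violated soft preferences: 17, 18

1. status.x = 40  [status.left = header.left + 7]
2. status.y = 9  [status.top = header.top + 7]
3. status.h = 256  [header.bottom = status.bottom + 7]
4. status.w = 65  [footer.left = status.right + 7]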